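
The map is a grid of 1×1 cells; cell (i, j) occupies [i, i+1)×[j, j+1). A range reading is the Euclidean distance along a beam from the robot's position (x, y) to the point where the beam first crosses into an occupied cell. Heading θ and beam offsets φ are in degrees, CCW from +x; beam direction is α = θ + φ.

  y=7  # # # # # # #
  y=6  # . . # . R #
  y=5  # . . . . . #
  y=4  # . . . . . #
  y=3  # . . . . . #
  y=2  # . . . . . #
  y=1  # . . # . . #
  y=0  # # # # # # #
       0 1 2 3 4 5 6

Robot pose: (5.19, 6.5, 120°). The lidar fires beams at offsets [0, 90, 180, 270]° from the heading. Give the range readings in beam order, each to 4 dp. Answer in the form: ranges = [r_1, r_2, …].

ranges = [0.5774, 4.8382, 1.6200, 0.9353]

beam 1: φ=0°, α=120°
  dir = (cos 120°, sin 120°) = (-0.5000, 0.8660); from cell (5,6)
  next x-line at t=0.3800, next y-line at t=0.5774; Δt_x=2.0000, Δt_y=1.1547
    x: enter (4,6) at t=0.3800
    y: enter (4,7) at t=0.5774 ← occupied
  → r_1 = 0.5774
beam 2: φ=90°, α=210°
  dir = (cos 210°, sin 210°) = (-0.8660, -0.5000); from cell (5,6)
  next x-line at t=0.2194, next y-line at t=1.0000; Δt_x=1.1547, Δt_y=2.0000
    x: enter (4,6) at t=0.2194
    y: enter (4,5) at t=1.0000
    x: enter (3,5) at t=1.3741
    x: enter (2,5) at t=2.5288
    y: enter (2,4) at t=3.0000
    x: enter (1,4) at t=3.6835
    x: enter (0,4) at t=4.8382 ← occupied
  → r_2 = 4.8382
beam 3: φ=180°, α=300°
  dir = (cos 300°, sin 300°) = (0.5000, -0.8660); from cell (5,6)
  next x-line at t=1.6200, next y-line at t=0.5774; Δt_x=2.0000, Δt_y=1.1547
    y: enter (5,5) at t=0.5774
    x: enter (6,5) at t=1.6200 ← occupied
  → r_3 = 1.6200
beam 4: φ=270°, α=30°
  dir = (cos 30°, sin 30°) = (0.8660, 0.5000); from cell (5,6)
  next x-line at t=0.9353, next y-line at t=1.0000; Δt_x=1.1547, Δt_y=2.0000
    x: enter (6,6) at t=0.9353 ← occupied
  → r_4 = 0.9353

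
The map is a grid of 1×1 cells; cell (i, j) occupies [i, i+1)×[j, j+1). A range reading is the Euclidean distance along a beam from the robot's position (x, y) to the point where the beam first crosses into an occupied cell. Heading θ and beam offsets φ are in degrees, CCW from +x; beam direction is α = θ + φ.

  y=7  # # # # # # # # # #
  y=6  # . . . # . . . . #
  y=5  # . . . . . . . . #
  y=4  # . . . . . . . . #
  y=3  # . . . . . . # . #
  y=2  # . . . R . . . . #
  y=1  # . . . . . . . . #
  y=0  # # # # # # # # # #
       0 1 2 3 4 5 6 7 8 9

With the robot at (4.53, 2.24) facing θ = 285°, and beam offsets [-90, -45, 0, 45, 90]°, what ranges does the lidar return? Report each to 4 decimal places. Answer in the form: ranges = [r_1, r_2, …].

ranges = [3.6545, 1.4318, 1.2837, 2.4800, 2.9364]

beam 1: φ=-90°, α=195°
  d=(-0.9659,-0.2588)  start (4,2)  tX=0.5487 tY=0.9273  stride 1/|dx|=1.0353 1/|dy|=3.8637
    cross x-line → (3,2), t=0.5487
    cross y-line → (3,1), t=0.9273
    cross x-line → (2,1), t=1.5840
    cross x-line → (1,1), t=2.6192
    cross x-line → (0,1), t=3.6545 (wall)
  → r_1 = 3.6545
beam 2: φ=-45°, α=240°
  d=(-0.5000,-0.8660)  start (4,2)  tX=1.0600 tY=0.2771  stride 1/|dx|=2.0000 1/|dy|=1.1547
    cross y-line → (4,1), t=0.2771
    cross x-line → (3,1), t=1.0600
    cross y-line → (3,0), t=1.4318 (wall)
  → r_2 = 1.4318
beam 3: φ=0°, α=285°
  d=(0.2588,-0.9659)  start (4,2)  tX=1.8159 tY=0.2485  stride 1/|dx|=3.8637 1/|dy|=1.0353
    cross y-line → (4,1), t=0.2485
    cross y-line → (4,0), t=1.2837 (wall)
  → r_3 = 1.2837
beam 4: φ=45°, α=330°
  d=(0.8660,-0.5000)  start (4,2)  tX=0.5427 tY=0.4800  stride 1/|dx|=1.1547 1/|dy|=2.0000
    cross y-line → (4,1), t=0.4800
    cross x-line → (5,1), t=0.5427
    cross x-line → (6,1), t=1.6974
    cross y-line → (6,0), t=2.4800 (wall)
  → r_4 = 2.4800
beam 5: φ=90°, α=15°
  d=(0.9659,0.2588)  start (4,2)  tX=0.4866 tY=2.9364  stride 1/|dx|=1.0353 1/|dy|=3.8637
    cross x-line → (5,2), t=0.4866
    cross x-line → (6,2), t=1.5219
    cross x-line → (7,2), t=2.5571
    cross y-line → (7,3), t=2.9364 (wall)
  → r_5 = 2.9364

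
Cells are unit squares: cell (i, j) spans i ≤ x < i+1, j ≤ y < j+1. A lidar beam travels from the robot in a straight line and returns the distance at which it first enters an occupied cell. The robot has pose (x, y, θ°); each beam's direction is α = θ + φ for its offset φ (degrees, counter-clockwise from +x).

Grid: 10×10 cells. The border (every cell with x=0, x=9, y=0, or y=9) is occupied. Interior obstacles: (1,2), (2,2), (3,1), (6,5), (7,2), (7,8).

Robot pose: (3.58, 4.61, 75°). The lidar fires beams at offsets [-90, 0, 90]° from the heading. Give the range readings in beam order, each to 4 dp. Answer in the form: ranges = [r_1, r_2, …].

ranges = [5.6112, 4.5449, 2.6710]

beam 1: φ=-90°, α=345°
  dir = (cos 345°, sin 345°) = (0.9659, -0.2588); from cell (3,4)
  next x-line at t=0.4348, next y-line at t=2.3569; Δt_x=1.0353, Δt_y=3.8637
    x: enter (4,4) at t=0.4348
    x: enter (5,4) at t=1.4701
    y: enter (5,3) at t=2.3569
    x: enter (6,3) at t=2.5054
    x: enter (7,3) at t=3.5406
    x: enter (8,3) at t=4.5759
    x: enter (9,3) at t=5.6112 ← occupied
  → r_1 = 5.6112
beam 2: φ=0°, α=75°
  dir = (cos 75°, sin 75°) = (0.2588, 0.9659); from cell (3,4)
  next x-line at t=1.6228, next y-line at t=0.4038; Δt_x=3.8637, Δt_y=1.0353
    y: enter (3,5) at t=0.4038
    y: enter (3,6) at t=1.4390
    x: enter (4,6) at t=1.6228
    y: enter (4,7) at t=2.4743
    y: enter (4,8) at t=3.5096
    y: enter (4,9) at t=4.5449 ← occupied
  → r_2 = 4.5449
beam 3: φ=90°, α=165°
  dir = (cos 165°, sin 165°) = (-0.9659, 0.2588); from cell (3,4)
  next x-line at t=0.6005, next y-line at t=1.5068; Δt_x=1.0353, Δt_y=3.8637
    x: enter (2,4) at t=0.6005
    y: enter (2,5) at t=1.5068
    x: enter (1,5) at t=1.6357
    x: enter (0,5) at t=2.6710 ← occupied
  → r_3 = 2.6710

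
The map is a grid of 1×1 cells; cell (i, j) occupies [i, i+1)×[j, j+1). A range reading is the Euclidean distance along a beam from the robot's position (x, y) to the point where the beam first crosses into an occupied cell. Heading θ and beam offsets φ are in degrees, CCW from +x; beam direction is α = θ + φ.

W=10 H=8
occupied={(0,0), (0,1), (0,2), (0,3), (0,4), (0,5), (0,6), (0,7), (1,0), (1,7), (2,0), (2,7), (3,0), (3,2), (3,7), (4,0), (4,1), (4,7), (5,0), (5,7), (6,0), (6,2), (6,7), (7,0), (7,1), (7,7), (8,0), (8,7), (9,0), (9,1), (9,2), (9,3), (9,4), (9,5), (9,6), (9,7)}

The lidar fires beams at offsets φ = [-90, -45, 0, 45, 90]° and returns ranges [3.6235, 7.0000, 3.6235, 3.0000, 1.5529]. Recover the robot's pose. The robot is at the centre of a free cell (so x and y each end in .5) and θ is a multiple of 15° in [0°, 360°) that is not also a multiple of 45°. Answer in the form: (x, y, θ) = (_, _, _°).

(x, y, θ) = (2.5, 3.5, 75°)

The pose lattice has 44·16 = 704 candidates. Test each by forward raycasting.
  (1.5, 5.5, 345°): beam 1 = 1.9319 ≠ 3.6235 ✗
  (3.5, 1.5, 120°): beam 1 = 0.5774 ≠ 3.6235 ✗
  (5.5, 6.5, 75°): beam 2 = 1.0000 ≠ 7.0000 ✗
  (4.5, 2.5, 255°): beam 1 = 0.5176 ≠ 3.6235 ✗
  …
  (2.5, 3.5, 75°): r_1=3.6235, r_2=7.0000, r_3=3.6235, r_4=3.0000, r_5=1.5529 — all match ✓
No second candidate reproduces the full scan.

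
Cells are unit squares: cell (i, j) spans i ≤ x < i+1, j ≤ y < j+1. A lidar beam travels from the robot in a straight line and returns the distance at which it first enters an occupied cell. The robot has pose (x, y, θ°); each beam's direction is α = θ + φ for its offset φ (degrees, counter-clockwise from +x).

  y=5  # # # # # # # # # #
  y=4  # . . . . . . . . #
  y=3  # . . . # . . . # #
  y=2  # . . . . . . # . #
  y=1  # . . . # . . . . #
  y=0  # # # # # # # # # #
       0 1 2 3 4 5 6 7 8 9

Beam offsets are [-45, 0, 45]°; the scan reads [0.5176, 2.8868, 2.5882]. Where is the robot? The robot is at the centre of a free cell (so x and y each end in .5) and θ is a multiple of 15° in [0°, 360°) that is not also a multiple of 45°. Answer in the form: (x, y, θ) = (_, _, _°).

Enumerate (i+0.5, j+0.5, θ) over the 28 free cells and 16 admissible headings. For each, cast all 3 beams and compare to the given ranges.
  (1.5, 3.5, 150°): beam 1 = 1.5529 ≠ 0.5176 ✗
  (2.5, 1.5, 165°): beam 1 = 3.0000 ≠ 0.5176 ✗
  (6.5, 1.5, 255°): beam 1 = 1.0000 ≠ 0.5176 ✗
  (8.5, 4.5, 345°): beam 1 = 0.5774 ≠ 0.5176 ✗
  …
  (6.5, 2.5, 60°): r_1=0.5176, r_2=2.8868, r_3=2.5882 — all match ✓
Unique over the lattice → pose = (6.5, 2.5, 60°).

(x, y, θ) = (6.5, 2.5, 60°)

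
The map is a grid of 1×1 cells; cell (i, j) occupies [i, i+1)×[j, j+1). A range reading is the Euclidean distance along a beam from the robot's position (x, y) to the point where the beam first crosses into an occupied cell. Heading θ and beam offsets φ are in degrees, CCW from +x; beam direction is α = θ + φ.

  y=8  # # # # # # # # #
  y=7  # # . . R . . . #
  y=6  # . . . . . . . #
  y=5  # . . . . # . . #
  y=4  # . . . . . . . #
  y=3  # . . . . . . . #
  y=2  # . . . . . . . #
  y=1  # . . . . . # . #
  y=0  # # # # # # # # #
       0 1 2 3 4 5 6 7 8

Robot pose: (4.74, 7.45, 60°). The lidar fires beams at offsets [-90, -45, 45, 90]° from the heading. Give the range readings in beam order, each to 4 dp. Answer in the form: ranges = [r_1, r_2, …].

ranges = [3.7643, 2.1250, 0.5694, 1.1000]

beam 1: φ=-90°, α=330°
  d=(0.8660,-0.5000)  start (4,7)  tX=0.3002 tY=0.9000  stride 1/|dx|=1.1547 1/|dy|=2.0000
    cross x-line → (5,7), t=0.3002
    cross y-line → (5,6), t=0.9000
    cross x-line → (6,6), t=1.4549
    cross x-line → (7,6), t=2.6096
    cross y-line → (7,5), t=2.9000
    cross x-line → (8,5), t=3.7643 (wall)
  → r_1 = 3.7643
beam 2: φ=-45°, α=15°
  d=(0.9659,0.2588)  start (4,7)  tX=0.2692 tY=2.1250  stride 1/|dx|=1.0353 1/|dy|=3.8637
    cross x-line → (5,7), t=0.2692
    cross x-line → (6,7), t=1.3044
    cross y-line → (6,8), t=2.1250 (wall)
  → r_2 = 2.1250
beam 3: φ=45°, α=105°
  d=(-0.2588,0.9659)  start (4,7)  tX=2.8591 tY=0.5694  stride 1/|dx|=3.8637 1/|dy|=1.0353
    cross y-line → (4,8), t=0.5694 (wall)
  → r_3 = 0.5694
beam 4: φ=90°, α=150°
  d=(-0.8660,0.5000)  start (4,7)  tX=0.8545 tY=1.1000  stride 1/|dx|=1.1547 1/|dy|=2.0000
    cross x-line → (3,7), t=0.8545
    cross y-line → (3,8), t=1.1000 (wall)
  → r_4 = 1.1000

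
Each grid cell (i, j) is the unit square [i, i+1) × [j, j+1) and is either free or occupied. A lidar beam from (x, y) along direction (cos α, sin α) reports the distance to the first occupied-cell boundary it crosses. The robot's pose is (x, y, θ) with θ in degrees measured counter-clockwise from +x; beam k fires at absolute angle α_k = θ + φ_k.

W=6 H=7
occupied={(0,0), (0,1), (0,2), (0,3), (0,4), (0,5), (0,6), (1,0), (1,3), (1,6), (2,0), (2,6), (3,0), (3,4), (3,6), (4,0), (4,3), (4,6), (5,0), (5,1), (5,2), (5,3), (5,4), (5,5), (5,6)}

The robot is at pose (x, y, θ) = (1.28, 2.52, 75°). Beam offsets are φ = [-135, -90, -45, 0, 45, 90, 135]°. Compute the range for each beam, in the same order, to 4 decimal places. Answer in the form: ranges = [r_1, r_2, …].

ranges = [1.7551, 3.8512, 2.9600, 0.4969, 0.5543, 0.2899, 0.3233]

beam 1: φ=-135°, α=300°
  d=(0.5000,-0.8660)  start (1,2)  tX=1.4400 tY=0.6004  stride 1/|dx|=2.0000 1/|dy|=1.1547
    cross y-line → (1,1), t=0.6004
    cross x-line → (2,1), t=1.4400
    cross y-line → (2,0), t=1.7551 (wall)
  → r_1 = 1.7551
beam 2: φ=-90°, α=345°
  d=(0.9659,-0.2588)  start (1,2)  tX=0.7454 tY=2.0091  stride 1/|dx|=1.0353 1/|dy|=3.8637
    cross x-line → (2,2), t=0.7454
    cross x-line → (3,2), t=1.7807
    cross y-line → (3,1), t=2.0091
    cross x-line → (4,1), t=2.8160
    cross x-line → (5,1), t=3.8512 (wall)
  → r_2 = 3.8512
beam 3: φ=-45°, α=30°
  d=(0.8660,0.5000)  start (1,2)  tX=0.8314 tY=0.9600  stride 1/|dx|=1.1547 1/|dy|=2.0000
    cross x-line → (2,2), t=0.8314
    cross y-line → (2,3), t=0.9600
    cross x-line → (3,3), t=1.9861
    cross y-line → (3,4), t=2.9600 (wall)
  → r_3 = 2.9600
beam 4: φ=0°, α=75°
  d=(0.2588,0.9659)  start (1,2)  tX=2.7819 tY=0.4969  stride 1/|dx|=3.8637 1/|dy|=1.0353
    cross y-line → (1,3), t=0.4969 (wall)
  → r_4 = 0.4969
beam 5: φ=45°, α=120°
  d=(-0.5000,0.8660)  start (1,2)  tX=0.5600 tY=0.5543  stride 1/|dx|=2.0000 1/|dy|=1.1547
    cross y-line → (1,3), t=0.5543 (wall)
  → r_5 = 0.5543
beam 6: φ=90°, α=165°
  d=(-0.9659,0.2588)  start (1,2)  tX=0.2899 tY=1.8546  stride 1/|dx|=1.0353 1/|dy|=3.8637
    cross x-line → (0,2), t=0.2899 (wall)
  → r_6 = 0.2899
beam 7: φ=135°, α=210°
  d=(-0.8660,-0.5000)  start (1,2)  tX=0.3233 tY=1.0400  stride 1/|dx|=1.1547 1/|dy|=2.0000
    cross x-line → (0,2), t=0.3233 (wall)
  → r_7 = 0.3233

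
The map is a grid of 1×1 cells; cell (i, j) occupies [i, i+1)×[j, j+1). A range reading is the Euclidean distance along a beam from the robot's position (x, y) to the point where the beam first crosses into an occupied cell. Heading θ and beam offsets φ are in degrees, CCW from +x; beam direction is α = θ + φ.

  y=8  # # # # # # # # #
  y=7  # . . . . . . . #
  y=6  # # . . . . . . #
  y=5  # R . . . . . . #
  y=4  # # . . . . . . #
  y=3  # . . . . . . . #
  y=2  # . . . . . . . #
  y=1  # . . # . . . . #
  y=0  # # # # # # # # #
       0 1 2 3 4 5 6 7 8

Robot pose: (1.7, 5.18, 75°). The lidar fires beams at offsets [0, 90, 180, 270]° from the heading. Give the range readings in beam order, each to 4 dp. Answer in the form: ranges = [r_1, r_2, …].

beam 1: φ=0°, α=75°
  dir = (cos 75°, sin 75°) = (0.2588, 0.9659); from cell (1,5)
  next x-line at t=1.1591, next y-line at t=0.8489; Δt_x=3.8637, Δt_y=1.0353
    y: enter (1,6) at t=0.8489 ← occupied
  → r_1 = 0.8489
beam 2: φ=90°, α=165°
  dir = (cos 165°, sin 165°) = (-0.9659, 0.2588); from cell (1,5)
  next x-line at t=0.7247, next y-line at t=3.1682; Δt_x=1.0353, Δt_y=3.8637
    x: enter (0,5) at t=0.7247 ← occupied
  → r_2 = 0.7247
beam 3: φ=180°, α=255°
  dir = (cos 255°, sin 255°) = (-0.2588, -0.9659); from cell (1,5)
  next x-line at t=2.7046, next y-line at t=0.1863; Δt_x=3.8637, Δt_y=1.0353
    y: enter (1,4) at t=0.1863 ← occupied
  → r_3 = 0.1863
beam 4: φ=270°, α=345°
  dir = (cos 345°, sin 345°) = (0.9659, -0.2588); from cell (1,5)
  next x-line at t=0.3106, next y-line at t=0.6955; Δt_x=1.0353, Δt_y=3.8637
    x: enter (2,5) at t=0.3106
    y: enter (2,4) at t=0.6955
    x: enter (3,4) at t=1.3459
    x: enter (4,4) at t=2.3811
    x: enter (5,4) at t=3.4164
    x: enter (6,4) at t=4.4517
    y: enter (6,3) at t=4.5592
    x: enter (7,3) at t=5.4870
    x: enter (8,3) at t=6.5222 ← occupied
  → r_4 = 6.5222

ranges = [0.8489, 0.7247, 0.1863, 6.5222]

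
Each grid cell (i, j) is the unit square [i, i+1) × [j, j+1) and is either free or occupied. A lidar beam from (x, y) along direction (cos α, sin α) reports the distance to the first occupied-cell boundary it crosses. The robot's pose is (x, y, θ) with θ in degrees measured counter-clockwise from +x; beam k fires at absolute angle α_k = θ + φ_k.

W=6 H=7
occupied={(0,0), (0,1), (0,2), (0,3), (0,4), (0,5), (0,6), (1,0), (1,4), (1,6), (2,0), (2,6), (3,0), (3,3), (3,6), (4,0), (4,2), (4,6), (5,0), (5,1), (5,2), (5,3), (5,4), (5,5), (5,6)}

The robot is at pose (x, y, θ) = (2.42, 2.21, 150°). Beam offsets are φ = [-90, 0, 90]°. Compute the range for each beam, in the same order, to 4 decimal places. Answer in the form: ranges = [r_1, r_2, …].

beam 1: φ=-90°, α=60°
  cosα=0.5000 sinα=0.8660 | (2,2) | tMaxX 1.1600 tMaxY 0.9122 | tΔX 2.0000 tΔY 1.1547
    t=0.9122 [y] (2,3)
    t=1.1600 [x] (3,3) — stop
  → r_1 = 1.1600
beam 2: φ=0°, α=150°
  cosα=-0.8660 sinα=0.5000 | (2,2) | tMaxX 0.4850 tMaxY 1.5800 | tΔX 1.1547 tΔY 2.0000
    t=0.4850 [x] (1,2)
    t=1.5800 [y] (1,3)
    t=1.6397 [x] (0,3) — stop
  → r_2 = 1.6397
beam 3: φ=90°, α=240°
  cosα=-0.5000 sinα=-0.8660 | (2,2) | tMaxX 0.8400 tMaxY 0.2425 | tΔX 2.0000 tΔY 1.1547
    t=0.2425 [y] (2,1)
    t=0.8400 [x] (1,1)
    t=1.3972 [y] (1,0) — stop
  → r_3 = 1.3972

ranges = [1.1600, 1.6397, 1.3972]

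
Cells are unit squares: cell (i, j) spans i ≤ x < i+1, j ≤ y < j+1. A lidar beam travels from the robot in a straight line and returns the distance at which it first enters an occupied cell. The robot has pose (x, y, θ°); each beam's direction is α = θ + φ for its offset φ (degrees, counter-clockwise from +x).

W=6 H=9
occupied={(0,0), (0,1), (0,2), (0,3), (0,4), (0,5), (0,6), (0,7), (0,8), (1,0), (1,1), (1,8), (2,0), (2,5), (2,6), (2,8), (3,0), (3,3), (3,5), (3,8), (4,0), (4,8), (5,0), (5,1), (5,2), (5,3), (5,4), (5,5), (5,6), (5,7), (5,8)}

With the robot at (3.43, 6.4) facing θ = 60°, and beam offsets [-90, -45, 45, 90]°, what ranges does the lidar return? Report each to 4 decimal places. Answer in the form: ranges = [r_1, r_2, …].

ranges = [1.8129, 1.6254, 1.6564, 0.4965]

beam 1: φ=-90°, α=330°
  direction (0.8660, -0.5000); cell (3,6); t to first gridline: x 0.6582, y 0.8000 (then +1.1547 / +2.0000)
    (4,6) via x @ 0.6582
    (4,5) via y @ 0.8000
    (5,5) via x @ 1.8129  # hit
  → r_1 = 1.8129
beam 2: φ=-45°, α=15°
  direction (0.9659, 0.2588); cell (3,6); t to first gridline: x 0.5901, y 2.3182 (then +1.0353 / +3.8637)
    (4,6) via x @ 0.5901
    (5,6) via x @ 1.6254  # hit
  → r_2 = 1.6254
beam 3: φ=45°, α=105°
  direction (-0.2588, 0.9659); cell (3,6); t to first gridline: x 1.6614, y 0.6212 (then +3.8637 / +1.0353)
    (3,7) via y @ 0.6212
    (3,8) via y @ 1.6564  # hit
  → r_3 = 1.6564
beam 4: φ=90°, α=150°
  direction (-0.8660, 0.5000); cell (3,6); t to first gridline: x 0.4965, y 1.2000 (then +1.1547 / +2.0000)
    (2,6) via x @ 0.4965  # hit
  → r_4 = 0.4965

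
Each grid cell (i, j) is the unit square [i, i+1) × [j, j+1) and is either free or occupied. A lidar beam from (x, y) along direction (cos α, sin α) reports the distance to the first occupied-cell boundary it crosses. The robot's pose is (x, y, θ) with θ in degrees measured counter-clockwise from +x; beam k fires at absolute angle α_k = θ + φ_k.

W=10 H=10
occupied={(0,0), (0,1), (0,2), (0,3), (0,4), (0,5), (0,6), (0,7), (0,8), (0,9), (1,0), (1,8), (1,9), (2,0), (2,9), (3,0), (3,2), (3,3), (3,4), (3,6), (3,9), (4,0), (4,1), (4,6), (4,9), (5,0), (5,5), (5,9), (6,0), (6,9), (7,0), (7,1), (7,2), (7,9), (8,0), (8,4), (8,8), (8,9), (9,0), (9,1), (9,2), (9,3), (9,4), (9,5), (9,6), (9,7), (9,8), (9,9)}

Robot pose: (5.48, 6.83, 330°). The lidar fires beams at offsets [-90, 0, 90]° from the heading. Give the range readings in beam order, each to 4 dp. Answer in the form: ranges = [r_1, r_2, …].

beam 1: φ=-90°, α=240°
  d=(-0.5000,-0.8660)  start (5,6)  tX=0.9600 tY=0.9584  stride 1/|dx|=2.0000 1/|dy|=1.1547
    cross y-line → (5,5), t=0.9584 (wall)
  → r_1 = 0.9584
beam 2: φ=0°, α=330°
  d=(0.8660,-0.5000)  start (5,6)  tX=0.6004 tY=1.6600  stride 1/|dx|=1.1547 1/|dy|=2.0000
    cross x-line → (6,6), t=0.6004
    cross y-line → (6,5), t=1.6600
    cross x-line → (7,5), t=1.7551
    cross x-line → (8,5), t=2.9098
    cross y-line → (8,4), t=3.6600 (wall)
  → r_2 = 3.6600
beam 3: φ=90°, α=60°
  d=(0.5000,0.8660)  start (5,6)  tX=1.0400 tY=0.1963  stride 1/|dx|=2.0000 1/|dy|=1.1547
    cross y-line → (5,7), t=0.1963
    cross x-line → (6,7), t=1.0400
    cross y-line → (6,8), t=1.3510
    cross y-line → (6,9), t=2.5057 (wall)
  → r_3 = 2.5057

ranges = [0.9584, 3.6600, 2.5057]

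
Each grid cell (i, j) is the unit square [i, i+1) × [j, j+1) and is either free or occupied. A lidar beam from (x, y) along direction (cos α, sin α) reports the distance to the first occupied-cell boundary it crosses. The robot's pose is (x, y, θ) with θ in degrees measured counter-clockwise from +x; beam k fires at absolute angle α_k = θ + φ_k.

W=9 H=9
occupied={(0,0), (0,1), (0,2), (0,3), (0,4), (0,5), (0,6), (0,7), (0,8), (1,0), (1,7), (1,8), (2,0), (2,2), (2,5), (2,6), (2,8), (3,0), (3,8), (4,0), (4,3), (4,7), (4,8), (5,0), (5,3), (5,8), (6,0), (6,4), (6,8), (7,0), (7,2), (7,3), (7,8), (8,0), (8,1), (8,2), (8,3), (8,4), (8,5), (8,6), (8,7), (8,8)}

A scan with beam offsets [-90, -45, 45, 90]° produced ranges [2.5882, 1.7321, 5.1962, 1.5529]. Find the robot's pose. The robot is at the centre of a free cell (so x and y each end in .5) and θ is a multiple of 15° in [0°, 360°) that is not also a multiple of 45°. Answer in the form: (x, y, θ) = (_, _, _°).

The pose lattice has 39·16 = 624 candidates. Test each by forward raycasting.
  (5.5, 2.5, 165°): beam 1 = 0.5176 ≠ 2.5882 ✗
  (2.5, 4.5, 60°): beam 1 = 1.7321 ≠ 2.5882 ✗
  (5.5, 6.5, 60°): beam 1 = 2.8868 ≠ 2.5882 ✗
  (1.5, 4.5, 330°): beam 1 = 1.0000 ≠ 2.5882 ✗
  …
  (5.5, 5.5, 165°): r_1=2.5882, r_2=1.7321, r_3=5.1962, r_4=1.5529 — all match ✓
No second candidate reproduces the full scan.

(x, y, θ) = (5.5, 5.5, 165°)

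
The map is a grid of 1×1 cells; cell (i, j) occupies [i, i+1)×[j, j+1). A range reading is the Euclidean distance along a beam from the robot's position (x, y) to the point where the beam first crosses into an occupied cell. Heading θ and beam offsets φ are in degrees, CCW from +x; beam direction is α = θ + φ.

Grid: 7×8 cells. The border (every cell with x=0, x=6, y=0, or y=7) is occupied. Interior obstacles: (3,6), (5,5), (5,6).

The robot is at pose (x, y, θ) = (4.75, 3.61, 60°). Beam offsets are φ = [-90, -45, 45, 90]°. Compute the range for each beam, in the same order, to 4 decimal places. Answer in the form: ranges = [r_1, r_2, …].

ranges = [1.4434, 1.2941, 2.8978, 4.3301]

beam 1: φ=-90°, α=330°
  d=(0.8660,-0.5000)  start (4,3)  tX=0.2887 tY=1.2200  stride 1/|dx|=1.1547 1/|dy|=2.0000
    cross x-line → (5,3), t=0.2887
    cross y-line → (5,2), t=1.2200
    cross x-line → (6,2), t=1.4434 (wall)
  → r_1 = 1.4434
beam 2: φ=-45°, α=15°
  d=(0.9659,0.2588)  start (4,3)  tX=0.2588 tY=1.5068  stride 1/|dx|=1.0353 1/|dy|=3.8637
    cross x-line → (5,3), t=0.2588
    cross x-line → (6,3), t=1.2941 (wall)
  → r_2 = 1.2941
beam 3: φ=45°, α=105°
  d=(-0.2588,0.9659)  start (4,3)  tX=2.8978 tY=0.4038  stride 1/|dx|=3.8637 1/|dy|=1.0353
    cross y-line → (4,4), t=0.4038
    cross y-line → (4,5), t=1.4390
    cross y-line → (4,6), t=2.4743
    cross x-line → (3,6), t=2.8978 (wall)
  → r_3 = 2.8978
beam 4: φ=90°, α=150°
  d=(-0.8660,0.5000)  start (4,3)  tX=0.8660 tY=0.7800  stride 1/|dx|=1.1547 1/|dy|=2.0000
    cross y-line → (4,4), t=0.7800
    cross x-line → (3,4), t=0.8660
    cross x-line → (2,4), t=2.0207
    cross y-line → (2,5), t=2.7800
    cross x-line → (1,5), t=3.1754
    cross x-line → (0,5), t=4.3301 (wall)
  → r_4 = 4.3301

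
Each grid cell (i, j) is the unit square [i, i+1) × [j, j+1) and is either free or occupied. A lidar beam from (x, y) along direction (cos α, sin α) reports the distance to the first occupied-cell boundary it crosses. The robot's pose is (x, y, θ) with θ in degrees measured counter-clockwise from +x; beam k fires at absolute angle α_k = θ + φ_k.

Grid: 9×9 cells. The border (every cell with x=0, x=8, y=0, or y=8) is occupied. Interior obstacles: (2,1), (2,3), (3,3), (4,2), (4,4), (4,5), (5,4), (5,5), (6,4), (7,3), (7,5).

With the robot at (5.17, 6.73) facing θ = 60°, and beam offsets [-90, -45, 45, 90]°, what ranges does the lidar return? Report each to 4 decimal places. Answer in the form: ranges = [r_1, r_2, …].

ranges = [2.1131, 2.9298, 1.3148, 2.5400]

beam 1: φ=-90°, α=330°
  d=(0.8660,-0.5000)  start (5,6)  tX=0.9584 tY=1.4600  stride 1/|dx|=1.1547 1/|dy|=2.0000
    cross x-line → (6,6), t=0.9584
    cross y-line → (6,5), t=1.4600
    cross x-line → (7,5), t=2.1131 (wall)
  → r_1 = 2.1131
beam 2: φ=-45°, α=15°
  d=(0.9659,0.2588)  start (5,6)  tX=0.8593 tY=1.0432  stride 1/|dx|=1.0353 1/|dy|=3.8637
    cross x-line → (6,6), t=0.8593
    cross y-line → (6,7), t=1.0432
    cross x-line → (7,7), t=1.8946
    cross x-line → (8,7), t=2.9298 (wall)
  → r_2 = 2.9298
beam 3: φ=45°, α=105°
  d=(-0.2588,0.9659)  start (5,6)  tX=0.6568 tY=0.2795  stride 1/|dx|=3.8637 1/|dy|=1.0353
    cross y-line → (5,7), t=0.2795
    cross x-line → (4,7), t=0.6568
    cross y-line → (4,8), t=1.3148 (wall)
  → r_3 = 1.3148
beam 4: φ=90°, α=150°
  d=(-0.8660,0.5000)  start (5,6)  tX=0.1963 tY=0.5400  stride 1/|dx|=1.1547 1/|dy|=2.0000
    cross x-line → (4,6), t=0.1963
    cross y-line → (4,7), t=0.5400
    cross x-line → (3,7), t=1.3510
    cross x-line → (2,7), t=2.5057
    cross y-line → (2,8), t=2.5400 (wall)
  → r_4 = 2.5400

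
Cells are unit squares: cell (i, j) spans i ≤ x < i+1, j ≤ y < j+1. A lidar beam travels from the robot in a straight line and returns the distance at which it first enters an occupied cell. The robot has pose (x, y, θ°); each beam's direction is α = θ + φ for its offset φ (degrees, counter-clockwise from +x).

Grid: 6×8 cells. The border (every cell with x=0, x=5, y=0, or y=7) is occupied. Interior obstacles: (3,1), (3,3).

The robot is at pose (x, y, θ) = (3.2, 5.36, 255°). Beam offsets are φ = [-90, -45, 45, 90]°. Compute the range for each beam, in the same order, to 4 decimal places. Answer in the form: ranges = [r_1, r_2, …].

beam 1: φ=-90°, α=165°
  dir = (cos 165°, sin 165°) = (-0.9659, 0.2588); from cell (3,5)
  next x-line at t=0.2071, next y-line at t=2.4728; Δt_x=1.0353, Δt_y=3.8637
    x: enter (2,5) at t=0.2071
    x: enter (1,5) at t=1.2423
    x: enter (0,5) at t=2.2776 ← occupied
  → r_1 = 2.2776
beam 2: φ=-45°, α=210°
  dir = (cos 210°, sin 210°) = (-0.8660, -0.5000); from cell (3,5)
  next x-line at t=0.2309, next y-line at t=0.7200; Δt_x=1.1547, Δt_y=2.0000
    x: enter (2,5) at t=0.2309
    y: enter (2,4) at t=0.7200
    x: enter (1,4) at t=1.3856
    x: enter (0,4) at t=2.5403 ← occupied
  → r_2 = 2.5403
beam 3: φ=45°, α=300°
  dir = (cos 300°, sin 300°) = (0.5000, -0.8660); from cell (3,5)
  next x-line at t=1.6000, next y-line at t=0.4157; Δt_x=2.0000, Δt_y=1.1547
    y: enter (3,4) at t=0.4157
    y: enter (3,3) at t=1.5704 ← occupied
  → r_3 = 1.5704
beam 4: φ=90°, α=345°
  dir = (cos 345°, sin 345°) = (0.9659, -0.2588); from cell (3,5)
  next x-line at t=0.8282, next y-line at t=1.3909; Δt_x=1.0353, Δt_y=3.8637
    x: enter (4,5) at t=0.8282
    y: enter (4,4) at t=1.3909
    x: enter (5,4) at t=1.8635 ← occupied
  → r_4 = 1.8635

ranges = [2.2776, 2.5403, 1.5704, 1.8635]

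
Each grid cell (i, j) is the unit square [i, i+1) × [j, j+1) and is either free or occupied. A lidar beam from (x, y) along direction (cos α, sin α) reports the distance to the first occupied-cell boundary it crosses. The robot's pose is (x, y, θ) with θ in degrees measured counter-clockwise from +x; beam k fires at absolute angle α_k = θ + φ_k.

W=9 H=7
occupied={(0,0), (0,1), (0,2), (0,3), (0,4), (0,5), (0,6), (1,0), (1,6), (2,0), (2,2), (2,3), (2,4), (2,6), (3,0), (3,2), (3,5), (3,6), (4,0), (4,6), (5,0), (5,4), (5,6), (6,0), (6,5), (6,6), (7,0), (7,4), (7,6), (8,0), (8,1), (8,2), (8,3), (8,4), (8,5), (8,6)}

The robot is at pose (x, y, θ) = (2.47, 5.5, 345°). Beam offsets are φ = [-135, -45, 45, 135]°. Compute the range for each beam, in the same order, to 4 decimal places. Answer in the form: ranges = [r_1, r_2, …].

beam 1: φ=-135°, α=210°
  direction (-0.8660, -0.5000); cell (2,5); t to first gridline: x 0.5427, y 1.0000 (then +1.1547 / +2.0000)
    (1,5) via x @ 0.5427
    (1,4) via y @ 1.0000
    (0,4) via x @ 1.6974  # hit
  → r_1 = 1.6974
beam 2: φ=-45°, α=300°
  direction (0.5000, -0.8660); cell (2,5); t to first gridline: x 1.0600, y 0.5774 (then +2.0000 / +1.1547)
    (2,4) via y @ 0.5774  # hit
  → r_2 = 0.5774
beam 3: φ=45°, α=30°
  direction (0.8660, 0.5000); cell (2,5); t to first gridline: x 0.6120, y 1.0000 (then +1.1547 / +2.0000)
    (3,5) via x @ 0.6120  # hit
  → r_3 = 0.6120
beam 4: φ=135°, α=120°
  direction (-0.5000, 0.8660); cell (2,5); t to first gridline: x 0.9400, y 0.5774 (then +2.0000 / +1.1547)
    (2,6) via y @ 0.5774  # hit
  → r_4 = 0.5774

ranges = [1.6974, 0.5774, 0.6120, 0.5774]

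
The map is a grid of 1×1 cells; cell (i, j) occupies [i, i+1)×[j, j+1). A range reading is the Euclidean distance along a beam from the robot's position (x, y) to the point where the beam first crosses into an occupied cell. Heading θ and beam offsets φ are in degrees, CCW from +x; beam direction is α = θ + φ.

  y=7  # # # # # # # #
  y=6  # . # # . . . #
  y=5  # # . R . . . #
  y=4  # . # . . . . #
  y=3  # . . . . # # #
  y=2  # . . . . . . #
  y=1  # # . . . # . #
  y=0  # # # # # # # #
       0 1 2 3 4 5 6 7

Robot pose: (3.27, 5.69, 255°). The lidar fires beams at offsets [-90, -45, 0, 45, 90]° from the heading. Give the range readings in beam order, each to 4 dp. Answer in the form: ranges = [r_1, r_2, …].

ranges = [1.1977, 1.3800, 1.0432, 4.2608, 3.8616]

beam 1: φ=-90°, α=165°
  d=(-0.9659,0.2588)  start (3,5)  tX=0.2795 tY=1.1977  stride 1/|dx|=1.0353 1/|dy|=3.8637
    cross x-line → (2,5), t=0.2795
    cross y-line → (2,6), t=1.1977 (wall)
  → r_1 = 1.1977
beam 2: φ=-45°, α=210°
  d=(-0.8660,-0.5000)  start (3,5)  tX=0.3118 tY=1.3800  stride 1/|dx|=1.1547 1/|dy|=2.0000
    cross x-line → (2,5), t=0.3118
    cross y-line → (2,4), t=1.3800 (wall)
  → r_2 = 1.3800
beam 3: φ=0°, α=255°
  d=(-0.2588,-0.9659)  start (3,5)  tX=1.0432 tY=0.7143  stride 1/|dx|=3.8637 1/|dy|=1.0353
    cross y-line → (3,4), t=0.7143
    cross x-line → (2,4), t=1.0432 (wall)
  → r_3 = 1.0432
beam 4: φ=45°, α=300°
  d=(0.5000,-0.8660)  start (3,5)  tX=1.4600 tY=0.7967  stride 1/|dx|=2.0000 1/|dy|=1.1547
    cross y-line → (3,4), t=0.7967
    cross x-line → (4,4), t=1.4600
    cross y-line → (4,3), t=1.9514
    cross y-line → (4,2), t=3.1061
    cross x-line → (5,2), t=3.4600
    cross y-line → (5,1), t=4.2608 (wall)
  → r_4 = 4.2608
beam 5: φ=90°, α=345°
  d=(0.9659,-0.2588)  start (3,5)  tX=0.7558 tY=2.6660  stride 1/|dx|=1.0353 1/|dy|=3.8637
    cross x-line → (4,5), t=0.7558
    cross x-line → (5,5), t=1.7910
    cross y-line → (5,4), t=2.6660
    cross x-line → (6,4), t=2.8263
    cross x-line → (7,4), t=3.8616 (wall)
  → r_5 = 3.8616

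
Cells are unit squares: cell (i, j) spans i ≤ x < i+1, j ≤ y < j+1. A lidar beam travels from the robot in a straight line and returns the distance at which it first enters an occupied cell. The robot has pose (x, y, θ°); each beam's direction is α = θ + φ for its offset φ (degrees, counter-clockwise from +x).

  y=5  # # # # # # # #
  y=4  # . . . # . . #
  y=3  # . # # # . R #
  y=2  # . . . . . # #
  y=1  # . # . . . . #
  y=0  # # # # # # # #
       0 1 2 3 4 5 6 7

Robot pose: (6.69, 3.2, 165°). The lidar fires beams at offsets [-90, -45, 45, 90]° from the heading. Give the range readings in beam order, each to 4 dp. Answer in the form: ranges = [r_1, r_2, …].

beam 1: φ=-90°, α=75°
  dir = (cos 75°, sin 75°) = (0.2588, 0.9659); from cell (6,3)
  next x-line at t=1.1977, next y-line at t=0.8282; Δt_x=3.8637, Δt_y=1.0353
    y: enter (6,4) at t=0.8282
    x: enter (7,4) at t=1.1977 ← occupied
  → r_1 = 1.1977
beam 2: φ=-45°, α=120°
  dir = (cos 120°, sin 120°) = (-0.5000, 0.8660); from cell (6,3)
  next x-line at t=1.3800, next y-line at t=0.9238; Δt_x=2.0000, Δt_y=1.1547
    y: enter (6,4) at t=0.9238
    x: enter (5,4) at t=1.3800
    y: enter (5,5) at t=2.0785 ← occupied
  → r_2 = 2.0785
beam 3: φ=45°, α=210°
  dir = (cos 210°, sin 210°) = (-0.8660, -0.5000); from cell (6,3)
  next x-line at t=0.7967, next y-line at t=0.4000; Δt_x=1.1547, Δt_y=2.0000
    y: enter (6,2) at t=0.4000 ← occupied
  → r_3 = 0.4000
beam 4: φ=90°, α=255°
  dir = (cos 255°, sin 255°) = (-0.2588, -0.9659); from cell (6,3)
  next x-line at t=2.6660, next y-line at t=0.2071; Δt_x=3.8637, Δt_y=1.0353
    y: enter (6,2) at t=0.2071 ← occupied
  → r_4 = 0.2071

ranges = [1.1977, 2.0785, 0.4000, 0.2071]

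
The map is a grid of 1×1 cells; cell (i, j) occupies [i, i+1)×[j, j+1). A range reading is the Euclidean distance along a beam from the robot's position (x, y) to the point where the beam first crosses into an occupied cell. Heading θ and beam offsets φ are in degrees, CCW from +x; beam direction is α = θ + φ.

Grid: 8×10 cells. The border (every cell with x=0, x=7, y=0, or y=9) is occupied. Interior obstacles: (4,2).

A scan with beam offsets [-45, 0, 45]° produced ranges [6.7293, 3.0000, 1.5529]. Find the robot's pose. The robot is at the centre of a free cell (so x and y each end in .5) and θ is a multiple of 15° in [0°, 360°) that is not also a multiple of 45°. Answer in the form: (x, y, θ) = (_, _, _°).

Candidates: 47 free-cell centres × 16 headings = 752 poses. Raycast each; keep the one whose scan matches to 4 dp.
  (2.5, 2.5, 15°): beam 1 = 3.0000 ≠ 6.7293 ✗
  (2.5, 6.5, 195°): beam 1 = 1.7321 ≠ 6.7293 ✗
  (3.5, 6.5, 240°): beam 1 = 2.5882 ≠ 6.7293 ✗
  …
  (2.5, 2.5, 120°): r_1=6.7293, r_2=3.0000, r_3=1.5529 — all match ✓
Only this pose fits every beam.

(x, y, θ) = (2.5, 2.5, 120°)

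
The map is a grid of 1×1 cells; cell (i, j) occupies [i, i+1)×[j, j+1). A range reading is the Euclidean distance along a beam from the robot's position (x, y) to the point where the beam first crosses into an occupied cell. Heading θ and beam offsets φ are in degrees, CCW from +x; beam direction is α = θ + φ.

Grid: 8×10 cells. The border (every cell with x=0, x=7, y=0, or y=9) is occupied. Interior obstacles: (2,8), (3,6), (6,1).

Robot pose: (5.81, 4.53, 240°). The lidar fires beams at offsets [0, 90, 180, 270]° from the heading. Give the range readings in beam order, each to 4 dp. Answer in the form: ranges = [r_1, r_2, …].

ranges = [4.0761, 1.3741, 2.3800, 2.9400]

beam 1: φ=0°, α=240°
  dir = (cos 240°, sin 240°) = (-0.5000, -0.8660); from cell (5,4)
  next x-line at t=1.6200, next y-line at t=0.6120; Δt_x=2.0000, Δt_y=1.1547
    y: enter (5,3) at t=0.6120
    x: enter (4,3) at t=1.6200
    y: enter (4,2) at t=1.7667
    y: enter (4,1) at t=2.9214
    x: enter (3,1) at t=3.6200
    y: enter (3,0) at t=4.0761 ← occupied
  → r_1 = 4.0761
beam 2: φ=90°, α=330°
  dir = (cos 330°, sin 330°) = (0.8660, -0.5000); from cell (5,4)
  next x-line at t=0.2194, next y-line at t=1.0600; Δt_x=1.1547, Δt_y=2.0000
    x: enter (6,4) at t=0.2194
    y: enter (6,3) at t=1.0600
    x: enter (7,3) at t=1.3741 ← occupied
  → r_2 = 1.3741
beam 3: φ=180°, α=60°
  dir = (cos 60°, sin 60°) = (0.5000, 0.8660); from cell (5,4)
  next x-line at t=0.3800, next y-line at t=0.5427; Δt_x=2.0000, Δt_y=1.1547
    x: enter (6,4) at t=0.3800
    y: enter (6,5) at t=0.5427
    y: enter (6,6) at t=1.6974
    x: enter (7,6) at t=2.3800 ← occupied
  → r_3 = 2.3800
beam 4: φ=270°, α=150°
  dir = (cos 150°, sin 150°) = (-0.8660, 0.5000); from cell (5,4)
  next x-line at t=0.9353, next y-line at t=0.9400; Δt_x=1.1547, Δt_y=2.0000
    x: enter (4,4) at t=0.9353
    y: enter (4,5) at t=0.9400
    x: enter (3,5) at t=2.0900
    y: enter (3,6) at t=2.9400 ← occupied
  → r_4 = 2.9400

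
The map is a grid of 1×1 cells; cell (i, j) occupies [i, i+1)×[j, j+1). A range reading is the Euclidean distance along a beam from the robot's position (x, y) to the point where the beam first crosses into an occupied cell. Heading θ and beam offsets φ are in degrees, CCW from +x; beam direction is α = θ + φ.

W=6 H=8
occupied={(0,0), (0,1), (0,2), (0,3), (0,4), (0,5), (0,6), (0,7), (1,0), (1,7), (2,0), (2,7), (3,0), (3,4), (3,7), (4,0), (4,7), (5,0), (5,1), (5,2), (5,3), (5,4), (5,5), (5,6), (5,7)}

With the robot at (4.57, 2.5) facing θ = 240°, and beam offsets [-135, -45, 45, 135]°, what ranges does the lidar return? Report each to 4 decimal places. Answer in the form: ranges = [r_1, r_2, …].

ranges = [2.2023, 3.6959, 1.5529, 0.4452]

beam 1: φ=-135°, α=105°
  direction (-0.2588, 0.9659); cell (4,2); t to first gridline: x 2.2023, y 0.5176 (then +3.8637 / +1.0353)
    (4,3) via y @ 0.5176
    (4,4) via y @ 1.5529
    (3,4) via x @ 2.2023  # hit
  → r_1 = 2.2023
beam 2: φ=-45°, α=195°
  direction (-0.9659, -0.2588); cell (4,2); t to first gridline: x 0.5901, y 1.9319 (then +1.0353 / +3.8637)
    (3,2) via x @ 0.5901
    (2,2) via x @ 1.6254
    (2,1) via y @ 1.9319
    (1,1) via x @ 2.6607
    (0,1) via x @ 3.6959  # hit
  → r_2 = 3.6959
beam 3: φ=45°, α=285°
  direction (0.2588, -0.9659); cell (4,2); t to first gridline: x 1.6614, y 0.5176 (then +3.8637 / +1.0353)
    (4,1) via y @ 0.5176
    (4,0) via y @ 1.5529  # hit
  → r_3 = 1.5529
beam 4: φ=135°, α=15°
  direction (0.9659, 0.2588); cell (4,2); t to first gridline: x 0.4452, y 1.9319 (then +1.0353 / +3.8637)
    (5,2) via x @ 0.4452  # hit
  → r_4 = 0.4452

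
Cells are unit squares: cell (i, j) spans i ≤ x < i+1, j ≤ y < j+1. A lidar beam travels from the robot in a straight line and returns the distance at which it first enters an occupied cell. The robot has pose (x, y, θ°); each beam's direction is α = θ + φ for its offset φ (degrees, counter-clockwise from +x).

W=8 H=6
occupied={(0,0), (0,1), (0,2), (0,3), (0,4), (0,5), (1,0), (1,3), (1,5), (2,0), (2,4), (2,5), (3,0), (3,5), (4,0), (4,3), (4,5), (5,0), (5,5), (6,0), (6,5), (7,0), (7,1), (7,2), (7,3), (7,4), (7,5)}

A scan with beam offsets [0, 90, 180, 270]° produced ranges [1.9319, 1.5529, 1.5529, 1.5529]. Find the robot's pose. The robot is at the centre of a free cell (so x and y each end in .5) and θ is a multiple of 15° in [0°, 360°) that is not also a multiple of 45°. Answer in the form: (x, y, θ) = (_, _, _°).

The pose lattice has 21·16 = 336 candidates. Test each by forward raycasting.
  (4.5, 2.5, 150°): beam 1 = 2.8868 ≠ 1.9319 ✗
  (6.5, 4.5, 120°): beam 1 = 0.5774 ≠ 1.9319 ✗
  (6.5, 1.5, 240°): beam 1 = 0.5774 ≠ 1.9319 ✗
  …
  (2.5, 2.5, 15°): r_1=1.9319, r_2=1.5529, r_3=1.5529, r_4=1.5529 — all match ✓
No second candidate reproduces the full scan.

(x, y, θ) = (2.5, 2.5, 15°)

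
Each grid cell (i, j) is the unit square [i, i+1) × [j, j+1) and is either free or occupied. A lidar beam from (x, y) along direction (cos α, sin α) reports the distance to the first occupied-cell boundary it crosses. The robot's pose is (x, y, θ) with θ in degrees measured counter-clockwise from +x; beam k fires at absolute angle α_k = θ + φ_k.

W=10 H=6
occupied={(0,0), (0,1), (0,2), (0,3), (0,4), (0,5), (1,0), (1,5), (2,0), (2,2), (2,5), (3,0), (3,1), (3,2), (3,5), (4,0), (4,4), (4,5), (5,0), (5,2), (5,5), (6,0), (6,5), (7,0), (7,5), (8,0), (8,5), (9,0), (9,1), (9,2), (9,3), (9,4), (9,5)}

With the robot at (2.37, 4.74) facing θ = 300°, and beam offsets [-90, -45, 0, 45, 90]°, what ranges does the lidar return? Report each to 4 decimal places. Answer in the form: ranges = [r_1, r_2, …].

beam 1: φ=-90°, α=210°
  direction (-0.8660, -0.5000); cell (2,4); t to first gridline: x 0.4272, y 1.4800 (then +1.1547 / +2.0000)
    (1,4) via x @ 0.4272
    (1,3) via y @ 1.4800
    (0,3) via x @ 1.5819  # hit
  → r_1 = 1.5819
beam 2: φ=-45°, α=255°
  direction (-0.2588, -0.9659); cell (2,4); t to first gridline: x 1.4296, y 0.7661 (then +3.8637 / +1.0353)
    (2,3) via y @ 0.7661
    (1,3) via x @ 1.4296
    (1,2) via y @ 1.8014
    (1,1) via y @ 2.8367
    (1,0) via y @ 3.8719  # hit
  → r_2 = 3.8719
beam 3: φ=0°, α=300°
  direction (0.5000, -0.8660); cell (2,4); t to first gridline: x 1.2600, y 0.8545 (then +2.0000 / +1.1547)
    (2,3) via y @ 0.8545
    (3,3) via x @ 1.2600
    (3,2) via y @ 2.0092  # hit
  → r_3 = 2.0092
beam 4: φ=45°, α=345°
  direction (0.9659, -0.2588); cell (2,4); t to first gridline: x 0.6522, y 2.8591 (then +1.0353 / +3.8637)
    (3,4) via x @ 0.6522
    (4,4) via x @ 1.6875  # hit
  → r_4 = 1.6875
beam 5: φ=90°, α=30°
  direction (0.8660, 0.5000); cell (2,4); t to first gridline: x 0.7275, y 0.5200 (then +1.1547 / +2.0000)
    (2,5) via y @ 0.5200  # hit
  → r_5 = 0.5200

ranges = [1.5819, 3.8719, 2.0092, 1.6875, 0.5200]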